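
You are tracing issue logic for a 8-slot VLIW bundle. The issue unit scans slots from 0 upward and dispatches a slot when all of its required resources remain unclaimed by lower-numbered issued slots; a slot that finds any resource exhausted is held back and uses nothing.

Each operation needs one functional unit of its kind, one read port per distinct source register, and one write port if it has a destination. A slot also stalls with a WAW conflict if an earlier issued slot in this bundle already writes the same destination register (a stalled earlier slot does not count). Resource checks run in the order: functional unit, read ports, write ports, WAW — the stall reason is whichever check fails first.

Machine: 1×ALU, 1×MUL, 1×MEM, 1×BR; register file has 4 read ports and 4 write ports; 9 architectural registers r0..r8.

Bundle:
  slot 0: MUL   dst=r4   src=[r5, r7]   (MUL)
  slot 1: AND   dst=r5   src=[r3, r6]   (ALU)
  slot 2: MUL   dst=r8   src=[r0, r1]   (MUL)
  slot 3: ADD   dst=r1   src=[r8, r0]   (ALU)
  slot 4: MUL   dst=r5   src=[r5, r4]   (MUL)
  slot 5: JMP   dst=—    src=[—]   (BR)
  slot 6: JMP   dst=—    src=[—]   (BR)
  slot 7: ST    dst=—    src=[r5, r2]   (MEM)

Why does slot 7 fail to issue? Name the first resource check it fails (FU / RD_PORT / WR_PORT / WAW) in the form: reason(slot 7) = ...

#0 MUL src=r5,r7 dispatched  <A:1 Mu:0 Ld:1 B:1 rd:2 wr:3>
#1 ALU src=r3,r6 dispatched  <A:0 Mu:0 Ld:1 B:1 rd:0 wr:2>
#2 MUL src=r0,r1 held:FU  <A:0 Mu:0 Ld:1 B:1 rd:0 wr:2>
#3 ALU src=r8,r0 held:FU  <A:0 Mu:0 Ld:1 B:1 rd:0 wr:2>
#4 MUL src=r5,r4 held:FU  <A:0 Mu:0 Ld:1 B:1 rd:0 wr:2>
#5 BR src=- dispatched  <A:0 Mu:0 Ld:1 B:0 rd:0 wr:2>
#6 BR src=- held:FU  <A:0 Mu:0 Ld:1 B:0 rd:0 wr:2>
#7 MEM src=r5,r2 held:RD_PORT  <A:0 Mu:0 Ld:1 B:0 rd:0 wr:2>

reason(slot 7) = RD_PORT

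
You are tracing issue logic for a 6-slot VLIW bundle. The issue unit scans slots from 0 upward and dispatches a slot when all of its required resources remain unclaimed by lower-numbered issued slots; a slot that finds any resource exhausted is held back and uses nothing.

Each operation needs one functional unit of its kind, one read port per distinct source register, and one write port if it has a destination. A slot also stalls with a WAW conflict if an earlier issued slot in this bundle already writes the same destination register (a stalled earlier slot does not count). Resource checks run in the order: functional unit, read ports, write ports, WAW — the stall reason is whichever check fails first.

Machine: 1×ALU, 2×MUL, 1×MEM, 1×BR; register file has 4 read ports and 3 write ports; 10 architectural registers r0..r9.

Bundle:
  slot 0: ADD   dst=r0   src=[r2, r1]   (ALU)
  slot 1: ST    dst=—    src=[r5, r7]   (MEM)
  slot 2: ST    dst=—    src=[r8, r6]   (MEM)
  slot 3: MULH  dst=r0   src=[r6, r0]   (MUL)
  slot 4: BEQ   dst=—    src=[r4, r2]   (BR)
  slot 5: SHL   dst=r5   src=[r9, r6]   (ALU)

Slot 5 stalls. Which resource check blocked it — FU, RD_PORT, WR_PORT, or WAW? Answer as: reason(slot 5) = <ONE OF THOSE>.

reason(slot 5) = FU

#0 ALU src=r2,r1 dispatched  <A:0 Mu:2 Ld:1 B:1 rd:2 wr:2>
#1 MEM src=r5,r7 dispatched  <A:0 Mu:2 Ld:0 B:1 rd:0 wr:2>
#2 MEM src=r8,r6 held:FU  <A:0 Mu:2 Ld:0 B:1 rd:0 wr:2>
#3 MUL src=r6,r0 held:RD_PORT  <A:0 Mu:2 Ld:0 B:1 rd:0 wr:2>
#4 BR src=r4,r2 held:RD_PORT  <A:0 Mu:2 Ld:0 B:1 rd:0 wr:2>
#5 ALU src=r9,r6 held:FU  <A:0 Mu:2 Ld:0 B:1 rd:0 wr:2>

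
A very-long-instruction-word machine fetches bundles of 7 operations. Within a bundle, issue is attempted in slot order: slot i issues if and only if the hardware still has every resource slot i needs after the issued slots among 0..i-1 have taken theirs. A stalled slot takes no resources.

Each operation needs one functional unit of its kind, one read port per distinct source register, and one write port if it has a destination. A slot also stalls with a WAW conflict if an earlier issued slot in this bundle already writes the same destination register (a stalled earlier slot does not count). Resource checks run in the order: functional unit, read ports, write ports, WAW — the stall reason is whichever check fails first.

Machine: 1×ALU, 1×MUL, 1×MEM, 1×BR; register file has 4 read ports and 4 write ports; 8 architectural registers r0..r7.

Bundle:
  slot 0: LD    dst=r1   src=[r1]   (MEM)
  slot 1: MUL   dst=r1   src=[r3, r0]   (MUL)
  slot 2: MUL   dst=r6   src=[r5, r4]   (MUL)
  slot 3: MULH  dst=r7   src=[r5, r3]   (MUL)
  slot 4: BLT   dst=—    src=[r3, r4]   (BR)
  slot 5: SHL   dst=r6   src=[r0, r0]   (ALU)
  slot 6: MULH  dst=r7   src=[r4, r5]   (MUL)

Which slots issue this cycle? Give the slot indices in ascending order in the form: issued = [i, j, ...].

  0. MEM→r1 ⇒ go  {1A/1Mu/0Ld/1B | 3r 3w}
  1. MUL→r1 ⇒ no(WAW)  {1A/1Mu/0Ld/1B | 3r 3w}
  2. MUL→r6 ⇒ go  {1A/0Mu/0Ld/1B | 1r 2w}
  3. MUL→r7 ⇒ no(FU)  {1A/0Mu/0Ld/1B | 1r 2w}
  4. BR ⇒ no(RD_PORT)  {1A/0Mu/0Ld/1B | 1r 2w}
  5. ALU→r6 ⇒ no(WAW)  {1A/0Mu/0Ld/1B | 1r 2w}
  6. MUL→r7 ⇒ no(FU)  {1A/0Mu/0Ld/1B | 1r 2w}

issued = [0, 2]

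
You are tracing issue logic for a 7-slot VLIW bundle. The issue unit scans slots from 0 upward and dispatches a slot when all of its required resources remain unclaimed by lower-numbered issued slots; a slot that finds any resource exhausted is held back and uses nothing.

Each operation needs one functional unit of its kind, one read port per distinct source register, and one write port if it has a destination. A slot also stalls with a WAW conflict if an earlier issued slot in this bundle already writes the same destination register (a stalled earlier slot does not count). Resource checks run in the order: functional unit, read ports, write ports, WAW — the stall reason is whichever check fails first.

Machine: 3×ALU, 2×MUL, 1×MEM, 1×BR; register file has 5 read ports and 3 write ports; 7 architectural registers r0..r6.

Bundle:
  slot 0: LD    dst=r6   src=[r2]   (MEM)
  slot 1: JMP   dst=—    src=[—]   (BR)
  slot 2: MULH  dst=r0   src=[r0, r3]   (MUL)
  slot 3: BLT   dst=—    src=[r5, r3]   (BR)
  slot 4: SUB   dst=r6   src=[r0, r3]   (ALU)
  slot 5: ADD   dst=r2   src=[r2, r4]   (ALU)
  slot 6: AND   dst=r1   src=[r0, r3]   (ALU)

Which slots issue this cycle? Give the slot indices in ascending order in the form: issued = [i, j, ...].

#0 MEM src=r2 dispatched  <A:3 Mu:2 Ld:0 B:1 rd:4 wr:2>
#1 BR src=- dispatched  <A:3 Mu:2 Ld:0 B:0 rd:4 wr:2>
#2 MUL src=r0,r3 dispatched  <A:3 Mu:1 Ld:0 B:0 rd:2 wr:1>
#3 BR src=r5,r3 held:FU  <A:3 Mu:1 Ld:0 B:0 rd:2 wr:1>
#4 ALU src=r0,r3 held:WAW  <A:3 Mu:1 Ld:0 B:0 rd:2 wr:1>
#5 ALU src=r2,r4 dispatched  <A:2 Mu:1 Ld:0 B:0 rd:0 wr:0>
#6 ALU src=r0,r3 held:RD_PORT  <A:2 Mu:1 Ld:0 B:0 rd:0 wr:0>

issued = [0, 1, 2, 5]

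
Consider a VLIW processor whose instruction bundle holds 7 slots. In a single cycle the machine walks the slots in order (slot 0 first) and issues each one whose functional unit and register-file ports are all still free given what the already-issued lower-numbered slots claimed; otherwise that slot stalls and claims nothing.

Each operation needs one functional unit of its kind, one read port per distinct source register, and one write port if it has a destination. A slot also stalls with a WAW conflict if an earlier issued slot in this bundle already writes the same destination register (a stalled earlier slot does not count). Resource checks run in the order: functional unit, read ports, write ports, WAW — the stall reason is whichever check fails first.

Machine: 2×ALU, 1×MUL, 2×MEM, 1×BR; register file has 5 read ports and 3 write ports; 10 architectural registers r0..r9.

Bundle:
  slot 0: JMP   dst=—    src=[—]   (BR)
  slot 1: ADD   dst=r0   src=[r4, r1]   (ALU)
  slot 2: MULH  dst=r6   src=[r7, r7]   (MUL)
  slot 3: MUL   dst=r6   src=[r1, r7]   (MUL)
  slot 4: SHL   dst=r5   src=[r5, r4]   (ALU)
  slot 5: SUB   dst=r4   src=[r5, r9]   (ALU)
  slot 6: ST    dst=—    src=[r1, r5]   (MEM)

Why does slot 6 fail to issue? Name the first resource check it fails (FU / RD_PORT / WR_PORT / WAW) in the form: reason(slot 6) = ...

reason(slot 6) = RD_PORT

#0 BR src=- dispatched  <A:2 Mu:1 Ld:2 B:0 rd:5 wr:3>
#1 ALU src=r4,r1 dispatched  <A:1 Mu:1 Ld:2 B:0 rd:3 wr:2>
#2 MUL src=r7,r7 dispatched  <A:1 Mu:0 Ld:2 B:0 rd:2 wr:1>
#3 MUL src=r1,r7 held:FU  <A:1 Mu:0 Ld:2 B:0 rd:2 wr:1>
#4 ALU src=r5,r4 dispatched  <A:0 Mu:0 Ld:2 B:0 rd:0 wr:0>
#5 ALU src=r5,r9 held:FU  <A:0 Mu:0 Ld:2 B:0 rd:0 wr:0>
#6 MEM src=r1,r5 held:RD_PORT  <A:0 Mu:0 Ld:2 B:0 rd:0 wr:0>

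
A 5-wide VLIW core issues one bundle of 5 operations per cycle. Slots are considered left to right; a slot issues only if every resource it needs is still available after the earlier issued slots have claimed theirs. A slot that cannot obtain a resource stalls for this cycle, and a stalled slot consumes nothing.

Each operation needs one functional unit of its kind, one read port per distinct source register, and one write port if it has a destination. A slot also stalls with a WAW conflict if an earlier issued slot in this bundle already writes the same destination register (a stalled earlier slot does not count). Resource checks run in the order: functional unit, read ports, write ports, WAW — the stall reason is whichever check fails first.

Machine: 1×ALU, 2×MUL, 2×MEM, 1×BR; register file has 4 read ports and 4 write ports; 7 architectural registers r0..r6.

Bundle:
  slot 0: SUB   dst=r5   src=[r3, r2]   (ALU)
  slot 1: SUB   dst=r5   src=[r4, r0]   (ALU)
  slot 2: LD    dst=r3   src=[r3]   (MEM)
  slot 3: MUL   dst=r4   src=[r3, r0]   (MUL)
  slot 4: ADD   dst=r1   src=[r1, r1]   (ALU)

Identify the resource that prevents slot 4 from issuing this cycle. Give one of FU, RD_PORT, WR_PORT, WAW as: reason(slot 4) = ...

reason(slot 4) = FU

  0. ALU→r5 ⇒ go  {0A/2Mu/2Ld/1B | 2r 3w}
  1. ALU→r5 ⇒ no(FU)  {0A/2Mu/2Ld/1B | 2r 3w}
  2. MEM→r3 ⇒ go  {0A/2Mu/1Ld/1B | 1r 2w}
  3. MUL→r4 ⇒ no(RD_PORT)  {0A/2Mu/1Ld/1B | 1r 2w}
  4. ALU→r1 ⇒ no(FU)  {0A/2Mu/1Ld/1B | 1r 2w}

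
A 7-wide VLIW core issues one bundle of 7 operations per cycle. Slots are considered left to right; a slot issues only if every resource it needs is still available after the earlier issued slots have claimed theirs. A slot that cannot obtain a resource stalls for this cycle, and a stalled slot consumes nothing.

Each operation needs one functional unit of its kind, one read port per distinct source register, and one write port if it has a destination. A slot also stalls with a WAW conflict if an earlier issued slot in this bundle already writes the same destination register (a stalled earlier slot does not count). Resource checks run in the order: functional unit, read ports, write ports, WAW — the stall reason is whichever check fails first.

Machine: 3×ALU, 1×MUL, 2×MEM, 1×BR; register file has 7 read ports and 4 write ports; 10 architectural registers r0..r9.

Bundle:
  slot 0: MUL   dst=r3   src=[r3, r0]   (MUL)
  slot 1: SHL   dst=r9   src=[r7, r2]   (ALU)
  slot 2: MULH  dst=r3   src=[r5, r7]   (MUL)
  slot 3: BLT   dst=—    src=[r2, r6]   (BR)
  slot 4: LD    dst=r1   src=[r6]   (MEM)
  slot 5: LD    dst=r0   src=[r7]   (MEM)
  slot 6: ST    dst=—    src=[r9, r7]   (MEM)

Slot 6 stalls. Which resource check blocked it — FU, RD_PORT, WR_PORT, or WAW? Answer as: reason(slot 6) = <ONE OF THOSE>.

slot 0 (MUL): ISSUE — free A3,Mu0,Ld2,B1 rp5 wp3
slot 1 (ALU): ISSUE — free A2,Mu0,Ld2,B1 rp3 wp2
slot 2 (MUL): stall FU — free A2,Mu0,Ld2,B1 rp3 wp2
slot 3 (BR): ISSUE — free A2,Mu0,Ld2,B0 rp1 wp2
slot 4 (MEM): ISSUE — free A2,Mu0,Ld1,B0 rp0 wp1
slot 5 (MEM): stall RD_PORT — free A2,Mu0,Ld1,B0 rp0 wp1
slot 6 (MEM): stall RD_PORT — free A2,Mu0,Ld1,B0 rp0 wp1

reason(slot 6) = RD_PORT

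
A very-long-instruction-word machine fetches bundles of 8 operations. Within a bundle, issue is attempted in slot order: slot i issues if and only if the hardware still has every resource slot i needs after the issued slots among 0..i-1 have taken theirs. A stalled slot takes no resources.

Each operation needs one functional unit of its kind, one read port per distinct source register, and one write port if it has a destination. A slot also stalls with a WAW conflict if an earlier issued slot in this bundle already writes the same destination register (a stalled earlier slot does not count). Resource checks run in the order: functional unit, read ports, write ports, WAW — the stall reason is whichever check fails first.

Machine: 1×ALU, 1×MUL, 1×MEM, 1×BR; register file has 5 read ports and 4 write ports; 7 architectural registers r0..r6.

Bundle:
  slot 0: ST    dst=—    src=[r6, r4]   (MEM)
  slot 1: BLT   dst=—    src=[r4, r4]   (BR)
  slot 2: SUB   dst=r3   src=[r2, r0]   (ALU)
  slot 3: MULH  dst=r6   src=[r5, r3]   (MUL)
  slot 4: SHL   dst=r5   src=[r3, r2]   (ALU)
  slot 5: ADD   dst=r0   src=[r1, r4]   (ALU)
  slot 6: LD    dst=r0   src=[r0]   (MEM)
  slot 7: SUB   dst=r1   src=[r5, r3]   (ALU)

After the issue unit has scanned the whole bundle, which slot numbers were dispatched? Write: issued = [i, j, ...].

  0. MEM ⇒ go  {1A/1Mu/0Ld/1B | 3r 4w}
  1. BR ⇒ go  {1A/1Mu/0Ld/0B | 2r 4w}
  2. ALU→r3 ⇒ go  {0A/1Mu/0Ld/0B | 0r 3w}
  3. MUL→r6 ⇒ no(RD_PORT)  {0A/1Mu/0Ld/0B | 0r 3w}
  4. ALU→r5 ⇒ no(FU)  {0A/1Mu/0Ld/0B | 0r 3w}
  5. ALU→r0 ⇒ no(FU)  {0A/1Mu/0Ld/0B | 0r 3w}
  6. MEM→r0 ⇒ no(FU)  {0A/1Mu/0Ld/0B | 0r 3w}
  7. ALU→r1 ⇒ no(FU)  {0A/1Mu/0Ld/0B | 0r 3w}

issued = [0, 1, 2]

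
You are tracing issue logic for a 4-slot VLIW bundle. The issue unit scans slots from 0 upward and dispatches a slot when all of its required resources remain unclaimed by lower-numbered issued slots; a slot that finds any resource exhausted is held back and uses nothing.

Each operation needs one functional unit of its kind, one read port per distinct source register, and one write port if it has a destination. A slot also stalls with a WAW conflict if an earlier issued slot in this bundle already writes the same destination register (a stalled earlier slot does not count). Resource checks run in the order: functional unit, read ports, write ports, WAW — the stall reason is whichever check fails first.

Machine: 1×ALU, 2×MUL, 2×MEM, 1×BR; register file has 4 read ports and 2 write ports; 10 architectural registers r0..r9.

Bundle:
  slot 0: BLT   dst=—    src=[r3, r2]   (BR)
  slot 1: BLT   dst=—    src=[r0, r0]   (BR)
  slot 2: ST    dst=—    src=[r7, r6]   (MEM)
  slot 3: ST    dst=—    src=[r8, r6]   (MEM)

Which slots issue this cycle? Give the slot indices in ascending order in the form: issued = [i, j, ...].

issued = [0, 2]

#0 BR src=r3,r2 dispatched  <A:1 Mu:2 Ld:2 B:0 rd:2 wr:2>
#1 BR src=r0,r0 held:FU  <A:1 Mu:2 Ld:2 B:0 rd:2 wr:2>
#2 MEM src=r7,r6 dispatched  <A:1 Mu:2 Ld:1 B:0 rd:0 wr:2>
#3 MEM src=r8,r6 held:RD_PORT  <A:1 Mu:2 Ld:1 B:0 rd:0 wr:2>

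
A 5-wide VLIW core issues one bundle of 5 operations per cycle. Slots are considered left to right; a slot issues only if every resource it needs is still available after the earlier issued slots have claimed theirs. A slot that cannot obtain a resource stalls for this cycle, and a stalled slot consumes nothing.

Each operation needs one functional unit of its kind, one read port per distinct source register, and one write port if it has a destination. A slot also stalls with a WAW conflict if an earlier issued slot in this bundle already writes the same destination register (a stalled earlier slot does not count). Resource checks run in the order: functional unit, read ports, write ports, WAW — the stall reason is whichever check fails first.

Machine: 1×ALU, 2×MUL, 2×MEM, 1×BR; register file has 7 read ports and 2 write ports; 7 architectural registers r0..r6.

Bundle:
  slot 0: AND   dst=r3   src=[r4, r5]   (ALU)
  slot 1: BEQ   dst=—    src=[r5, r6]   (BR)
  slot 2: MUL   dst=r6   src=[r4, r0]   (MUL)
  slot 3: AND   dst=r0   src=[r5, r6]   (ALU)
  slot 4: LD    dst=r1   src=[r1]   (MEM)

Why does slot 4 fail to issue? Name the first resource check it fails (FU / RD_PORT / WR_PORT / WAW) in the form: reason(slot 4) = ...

(0) want 1×ALU +2rd +1wr — yes → AL0|MU2|ME2|BR1|rd5|wr1
(1) want 1×BR +2rd +0wr — yes → AL0|MU2|ME2|BR0|rd3|wr1
(2) want 1×MUL +2rd +1wr — yes → AL0|MU1|ME2|BR0|rd1|wr0
(3) want 1×ALU +2rd +1wr — FU → AL0|MU1|ME2|BR0|rd1|wr0
(4) want 1×MEM +1rd +1wr — WR_PORT → AL0|MU1|ME2|BR0|rd1|wr0

reason(slot 4) = WR_PORT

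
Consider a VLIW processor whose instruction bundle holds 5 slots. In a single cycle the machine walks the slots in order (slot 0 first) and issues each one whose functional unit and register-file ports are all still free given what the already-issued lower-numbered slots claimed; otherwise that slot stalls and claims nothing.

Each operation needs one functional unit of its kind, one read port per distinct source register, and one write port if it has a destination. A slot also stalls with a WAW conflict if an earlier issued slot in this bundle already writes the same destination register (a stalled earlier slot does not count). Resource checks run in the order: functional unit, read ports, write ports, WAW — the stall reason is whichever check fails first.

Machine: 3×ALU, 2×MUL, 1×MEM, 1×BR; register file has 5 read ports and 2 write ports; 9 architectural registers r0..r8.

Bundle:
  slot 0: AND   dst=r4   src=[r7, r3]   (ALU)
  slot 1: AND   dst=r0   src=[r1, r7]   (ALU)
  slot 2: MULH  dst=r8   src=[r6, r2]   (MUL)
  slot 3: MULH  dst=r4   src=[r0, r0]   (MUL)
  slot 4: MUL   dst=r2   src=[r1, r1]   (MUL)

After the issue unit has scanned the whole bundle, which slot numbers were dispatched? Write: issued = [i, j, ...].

issued = [0, 1]

#0 ALU src=r7,r3 dispatched  <A:2 Mu:2 Ld:1 B:1 rd:3 wr:1>
#1 ALU src=r1,r7 dispatched  <A:1 Mu:2 Ld:1 B:1 rd:1 wr:0>
#2 MUL src=r6,r2 held:RD_PORT  <A:1 Mu:2 Ld:1 B:1 rd:1 wr:0>
#3 MUL src=r0,r0 held:WR_PORT  <A:1 Mu:2 Ld:1 B:1 rd:1 wr:0>
#4 MUL src=r1,r1 held:WR_PORT  <A:1 Mu:2 Ld:1 B:1 rd:1 wr:0>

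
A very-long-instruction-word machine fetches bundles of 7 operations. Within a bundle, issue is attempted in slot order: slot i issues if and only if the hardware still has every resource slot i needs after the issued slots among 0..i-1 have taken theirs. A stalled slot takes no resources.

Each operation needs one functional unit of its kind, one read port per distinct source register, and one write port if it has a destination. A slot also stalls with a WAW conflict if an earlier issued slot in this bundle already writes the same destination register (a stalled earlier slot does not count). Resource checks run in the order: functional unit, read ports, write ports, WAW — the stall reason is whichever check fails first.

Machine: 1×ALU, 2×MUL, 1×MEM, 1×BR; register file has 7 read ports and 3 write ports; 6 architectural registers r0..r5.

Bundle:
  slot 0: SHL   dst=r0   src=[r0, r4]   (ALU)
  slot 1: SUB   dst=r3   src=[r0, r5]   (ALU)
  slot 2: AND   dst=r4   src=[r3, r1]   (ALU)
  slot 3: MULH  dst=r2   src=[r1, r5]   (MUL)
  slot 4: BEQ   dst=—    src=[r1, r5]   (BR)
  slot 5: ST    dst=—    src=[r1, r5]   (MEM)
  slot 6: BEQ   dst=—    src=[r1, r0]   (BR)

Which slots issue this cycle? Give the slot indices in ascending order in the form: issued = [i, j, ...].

issued = [0, 3, 4]

#0 ALU src=r0,r4 dispatched  <A:0 Mu:2 Ld:1 B:1 rd:5 wr:2>
#1 ALU src=r0,r5 held:FU  <A:0 Mu:2 Ld:1 B:1 rd:5 wr:2>
#2 ALU src=r3,r1 held:FU  <A:0 Mu:2 Ld:1 B:1 rd:5 wr:2>
#3 MUL src=r1,r5 dispatched  <A:0 Mu:1 Ld:1 B:1 rd:3 wr:1>
#4 BR src=r1,r5 dispatched  <A:0 Mu:1 Ld:1 B:0 rd:1 wr:1>
#5 MEM src=r1,r5 held:RD_PORT  <A:0 Mu:1 Ld:1 B:0 rd:1 wr:1>
#6 BR src=r1,r0 held:FU  <A:0 Mu:1 Ld:1 B:0 rd:1 wr:1>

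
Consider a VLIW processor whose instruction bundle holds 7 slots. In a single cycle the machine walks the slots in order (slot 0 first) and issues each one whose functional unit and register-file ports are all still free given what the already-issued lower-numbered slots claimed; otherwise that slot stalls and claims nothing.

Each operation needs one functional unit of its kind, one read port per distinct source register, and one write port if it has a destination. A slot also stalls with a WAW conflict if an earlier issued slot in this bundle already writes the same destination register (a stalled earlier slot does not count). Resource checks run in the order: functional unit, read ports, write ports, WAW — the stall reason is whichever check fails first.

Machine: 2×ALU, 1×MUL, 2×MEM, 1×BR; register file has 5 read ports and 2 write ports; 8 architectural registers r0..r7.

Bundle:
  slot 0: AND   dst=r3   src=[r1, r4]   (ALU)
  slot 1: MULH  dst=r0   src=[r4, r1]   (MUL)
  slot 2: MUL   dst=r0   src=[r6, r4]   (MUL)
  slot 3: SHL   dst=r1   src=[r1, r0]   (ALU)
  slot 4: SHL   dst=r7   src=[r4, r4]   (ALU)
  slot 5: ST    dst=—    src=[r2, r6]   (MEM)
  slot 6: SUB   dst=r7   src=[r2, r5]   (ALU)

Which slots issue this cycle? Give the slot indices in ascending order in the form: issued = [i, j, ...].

issued = [0, 1]

[0] ALU needs rd=2 wr=1: ok; after: ALU=1 MUL=1 MEM=2 BR=1, R=3, W=1
[1] MUL needs rd=2 wr=1: ok; after: ALU=1 MUL=0 MEM=2 BR=1, R=1, W=0
[2] MUL needs rd=2 wr=1: FU; after: ALU=1 MUL=0 MEM=2 BR=1, R=1, W=0
[3] ALU needs rd=2 wr=1: RD_PORT; after: ALU=1 MUL=0 MEM=2 BR=1, R=1, W=0
[4] ALU needs rd=1 wr=1: WR_PORT; after: ALU=1 MUL=0 MEM=2 BR=1, R=1, W=0
[5] MEM needs rd=2 wr=0: RD_PORT; after: ALU=1 MUL=0 MEM=2 BR=1, R=1, W=0
[6] ALU needs rd=2 wr=1: RD_PORT; after: ALU=1 MUL=0 MEM=2 BR=1, R=1, W=0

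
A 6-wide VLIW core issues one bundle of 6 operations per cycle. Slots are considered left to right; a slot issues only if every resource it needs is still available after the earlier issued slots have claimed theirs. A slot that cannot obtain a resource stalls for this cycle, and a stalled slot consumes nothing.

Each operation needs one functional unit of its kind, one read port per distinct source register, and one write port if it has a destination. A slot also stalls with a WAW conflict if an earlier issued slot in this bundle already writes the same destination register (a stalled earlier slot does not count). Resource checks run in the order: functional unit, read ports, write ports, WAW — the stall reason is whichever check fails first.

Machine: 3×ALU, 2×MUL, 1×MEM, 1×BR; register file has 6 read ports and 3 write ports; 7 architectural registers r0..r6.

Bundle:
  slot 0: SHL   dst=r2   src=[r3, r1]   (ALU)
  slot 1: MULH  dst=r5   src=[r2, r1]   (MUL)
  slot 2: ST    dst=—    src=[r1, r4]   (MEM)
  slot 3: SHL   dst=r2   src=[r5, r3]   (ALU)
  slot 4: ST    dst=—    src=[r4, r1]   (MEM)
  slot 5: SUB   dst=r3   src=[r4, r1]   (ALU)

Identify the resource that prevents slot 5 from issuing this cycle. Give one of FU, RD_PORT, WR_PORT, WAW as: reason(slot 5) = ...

reason(slot 5) = RD_PORT

[0] ALU needs rd=2 wr=1: ok; after: ALU=2 MUL=2 MEM=1 BR=1, R=4, W=2
[1] MUL needs rd=2 wr=1: ok; after: ALU=2 MUL=1 MEM=1 BR=1, R=2, W=1
[2] MEM needs rd=2 wr=0: ok; after: ALU=2 MUL=1 MEM=0 BR=1, R=0, W=1
[3] ALU needs rd=2 wr=1: RD_PORT; after: ALU=2 MUL=1 MEM=0 BR=1, R=0, W=1
[4] MEM needs rd=2 wr=0: FU; after: ALU=2 MUL=1 MEM=0 BR=1, R=0, W=1
[5] ALU needs rd=2 wr=1: RD_PORT; after: ALU=2 MUL=1 MEM=0 BR=1, R=0, W=1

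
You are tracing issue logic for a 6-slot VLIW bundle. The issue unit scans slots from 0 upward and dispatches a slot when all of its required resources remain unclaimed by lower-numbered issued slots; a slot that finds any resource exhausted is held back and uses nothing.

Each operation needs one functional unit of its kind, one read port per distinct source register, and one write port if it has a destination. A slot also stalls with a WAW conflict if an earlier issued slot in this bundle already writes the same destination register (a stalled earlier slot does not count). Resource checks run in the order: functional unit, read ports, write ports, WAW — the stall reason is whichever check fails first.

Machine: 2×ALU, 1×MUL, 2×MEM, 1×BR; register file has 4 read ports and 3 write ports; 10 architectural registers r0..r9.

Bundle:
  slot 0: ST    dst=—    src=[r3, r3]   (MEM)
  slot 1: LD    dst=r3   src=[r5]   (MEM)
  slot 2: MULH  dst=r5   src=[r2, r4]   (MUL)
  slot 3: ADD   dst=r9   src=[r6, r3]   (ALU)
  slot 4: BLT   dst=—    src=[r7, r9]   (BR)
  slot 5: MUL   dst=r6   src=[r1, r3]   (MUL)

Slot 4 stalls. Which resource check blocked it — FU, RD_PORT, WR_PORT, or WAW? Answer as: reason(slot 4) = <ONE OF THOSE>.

slot 0 (MEM): ISSUE — free A2,Mu1,Ld1,B1 rp3 wp3
slot 1 (MEM): ISSUE — free A2,Mu1,Ld0,B1 rp2 wp2
slot 2 (MUL): ISSUE — free A2,Mu0,Ld0,B1 rp0 wp1
slot 3 (ALU): stall RD_PORT — free A2,Mu0,Ld0,B1 rp0 wp1
slot 4 (BR): stall RD_PORT — free A2,Mu0,Ld0,B1 rp0 wp1
slot 5 (MUL): stall FU — free A2,Mu0,Ld0,B1 rp0 wp1

reason(slot 4) = RD_PORT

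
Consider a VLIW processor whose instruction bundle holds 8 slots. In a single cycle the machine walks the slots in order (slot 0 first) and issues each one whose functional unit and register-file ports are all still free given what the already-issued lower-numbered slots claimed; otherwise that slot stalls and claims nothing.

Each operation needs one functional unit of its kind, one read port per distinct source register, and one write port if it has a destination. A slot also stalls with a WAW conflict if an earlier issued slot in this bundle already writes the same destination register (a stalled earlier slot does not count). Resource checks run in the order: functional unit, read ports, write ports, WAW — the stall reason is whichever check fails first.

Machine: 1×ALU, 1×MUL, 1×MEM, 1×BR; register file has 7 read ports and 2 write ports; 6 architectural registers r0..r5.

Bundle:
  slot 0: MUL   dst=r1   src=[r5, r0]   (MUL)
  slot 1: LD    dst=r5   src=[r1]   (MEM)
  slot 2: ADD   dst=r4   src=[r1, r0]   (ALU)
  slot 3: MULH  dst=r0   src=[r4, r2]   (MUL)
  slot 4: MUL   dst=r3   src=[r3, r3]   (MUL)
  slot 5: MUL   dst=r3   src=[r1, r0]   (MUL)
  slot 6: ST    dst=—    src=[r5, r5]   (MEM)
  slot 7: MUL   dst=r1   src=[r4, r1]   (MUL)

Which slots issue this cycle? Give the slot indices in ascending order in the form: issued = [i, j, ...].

issued = [0, 1]

[0] MUL needs rd=2 wr=1: ok; after: ALU=1 MUL=0 MEM=1 BR=1, R=5, W=1
[1] MEM needs rd=1 wr=1: ok; after: ALU=1 MUL=0 MEM=0 BR=1, R=4, W=0
[2] ALU needs rd=2 wr=1: WR_PORT; after: ALU=1 MUL=0 MEM=0 BR=1, R=4, W=0
[3] MUL needs rd=2 wr=1: FU; after: ALU=1 MUL=0 MEM=0 BR=1, R=4, W=0
[4] MUL needs rd=1 wr=1: FU; after: ALU=1 MUL=0 MEM=0 BR=1, R=4, W=0
[5] MUL needs rd=2 wr=1: FU; after: ALU=1 MUL=0 MEM=0 BR=1, R=4, W=0
[6] MEM needs rd=1 wr=0: FU; after: ALU=1 MUL=0 MEM=0 BR=1, R=4, W=0
[7] MUL needs rd=2 wr=1: FU; after: ALU=1 MUL=0 MEM=0 BR=1, R=4, W=0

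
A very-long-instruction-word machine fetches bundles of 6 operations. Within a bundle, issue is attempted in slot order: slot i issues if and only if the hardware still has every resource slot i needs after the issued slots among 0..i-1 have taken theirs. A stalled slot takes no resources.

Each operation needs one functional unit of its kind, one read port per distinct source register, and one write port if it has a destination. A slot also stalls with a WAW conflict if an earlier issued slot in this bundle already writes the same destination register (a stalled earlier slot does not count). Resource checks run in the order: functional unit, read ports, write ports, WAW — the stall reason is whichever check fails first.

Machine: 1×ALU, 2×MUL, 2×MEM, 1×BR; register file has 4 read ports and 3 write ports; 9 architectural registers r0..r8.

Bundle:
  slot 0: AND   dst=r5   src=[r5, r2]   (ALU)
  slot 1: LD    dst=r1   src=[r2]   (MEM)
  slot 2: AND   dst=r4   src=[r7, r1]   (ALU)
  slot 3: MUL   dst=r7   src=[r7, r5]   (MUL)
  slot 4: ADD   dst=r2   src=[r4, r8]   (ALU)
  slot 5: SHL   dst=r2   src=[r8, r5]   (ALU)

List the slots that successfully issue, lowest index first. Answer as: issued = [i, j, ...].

slot 0 (ALU): ISSUE — free A0,Mu2,Ld2,B1 rp2 wp2
slot 1 (MEM): ISSUE — free A0,Mu2,Ld1,B1 rp1 wp1
slot 2 (ALU): stall FU — free A0,Mu2,Ld1,B1 rp1 wp1
slot 3 (MUL): stall RD_PORT — free A0,Mu2,Ld1,B1 rp1 wp1
slot 4 (ALU): stall FU — free A0,Mu2,Ld1,B1 rp1 wp1
slot 5 (ALU): stall FU — free A0,Mu2,Ld1,B1 rp1 wp1

issued = [0, 1]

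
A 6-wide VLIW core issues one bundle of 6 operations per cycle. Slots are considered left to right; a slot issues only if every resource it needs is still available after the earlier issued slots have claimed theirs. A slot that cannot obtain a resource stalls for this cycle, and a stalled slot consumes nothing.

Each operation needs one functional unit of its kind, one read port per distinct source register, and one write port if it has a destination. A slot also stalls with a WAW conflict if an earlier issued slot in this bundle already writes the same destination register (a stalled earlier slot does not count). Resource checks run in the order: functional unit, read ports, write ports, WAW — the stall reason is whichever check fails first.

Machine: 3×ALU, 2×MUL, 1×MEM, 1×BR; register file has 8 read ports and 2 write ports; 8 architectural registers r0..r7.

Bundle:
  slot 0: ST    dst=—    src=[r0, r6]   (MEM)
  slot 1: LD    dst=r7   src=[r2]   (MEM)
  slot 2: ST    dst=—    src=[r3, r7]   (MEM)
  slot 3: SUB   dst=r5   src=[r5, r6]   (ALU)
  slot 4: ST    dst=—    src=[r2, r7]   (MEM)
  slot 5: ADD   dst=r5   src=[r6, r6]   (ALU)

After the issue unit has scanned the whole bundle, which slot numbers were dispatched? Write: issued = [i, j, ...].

slot 0 (MEM): ISSUE — free A3,Mu2,Ld0,B1 rp6 wp2
slot 1 (MEM): stall FU — free A3,Mu2,Ld0,B1 rp6 wp2
slot 2 (MEM): stall FU — free A3,Mu2,Ld0,B1 rp6 wp2
slot 3 (ALU): ISSUE — free A2,Mu2,Ld0,B1 rp4 wp1
slot 4 (MEM): stall FU — free A2,Mu2,Ld0,B1 rp4 wp1
slot 5 (ALU): stall WAW — free A2,Mu2,Ld0,B1 rp4 wp1

issued = [0, 3]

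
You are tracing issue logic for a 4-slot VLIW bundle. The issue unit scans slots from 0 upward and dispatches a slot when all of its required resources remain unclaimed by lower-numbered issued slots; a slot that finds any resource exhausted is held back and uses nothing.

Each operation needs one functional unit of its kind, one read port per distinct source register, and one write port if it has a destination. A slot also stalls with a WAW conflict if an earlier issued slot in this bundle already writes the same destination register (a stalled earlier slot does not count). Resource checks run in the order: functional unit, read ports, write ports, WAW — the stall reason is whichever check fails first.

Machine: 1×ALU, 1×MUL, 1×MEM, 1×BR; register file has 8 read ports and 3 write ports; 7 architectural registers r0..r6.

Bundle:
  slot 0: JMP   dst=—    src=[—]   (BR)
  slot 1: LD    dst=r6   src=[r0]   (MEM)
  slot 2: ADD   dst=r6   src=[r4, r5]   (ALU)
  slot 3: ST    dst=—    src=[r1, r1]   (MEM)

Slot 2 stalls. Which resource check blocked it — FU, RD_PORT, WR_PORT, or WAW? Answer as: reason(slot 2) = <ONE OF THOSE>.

reason(slot 2) = WAW

  0. BR ⇒ go  {1A/1Mu/1Ld/0B | 8r 3w}
  1. MEM→r6 ⇒ go  {1A/1Mu/0Ld/0B | 7r 2w}
  2. ALU→r6 ⇒ no(WAW)  {1A/1Mu/0Ld/0B | 7r 2w}
  3. MEM ⇒ no(FU)  {1A/1Mu/0Ld/0B | 7r 2w}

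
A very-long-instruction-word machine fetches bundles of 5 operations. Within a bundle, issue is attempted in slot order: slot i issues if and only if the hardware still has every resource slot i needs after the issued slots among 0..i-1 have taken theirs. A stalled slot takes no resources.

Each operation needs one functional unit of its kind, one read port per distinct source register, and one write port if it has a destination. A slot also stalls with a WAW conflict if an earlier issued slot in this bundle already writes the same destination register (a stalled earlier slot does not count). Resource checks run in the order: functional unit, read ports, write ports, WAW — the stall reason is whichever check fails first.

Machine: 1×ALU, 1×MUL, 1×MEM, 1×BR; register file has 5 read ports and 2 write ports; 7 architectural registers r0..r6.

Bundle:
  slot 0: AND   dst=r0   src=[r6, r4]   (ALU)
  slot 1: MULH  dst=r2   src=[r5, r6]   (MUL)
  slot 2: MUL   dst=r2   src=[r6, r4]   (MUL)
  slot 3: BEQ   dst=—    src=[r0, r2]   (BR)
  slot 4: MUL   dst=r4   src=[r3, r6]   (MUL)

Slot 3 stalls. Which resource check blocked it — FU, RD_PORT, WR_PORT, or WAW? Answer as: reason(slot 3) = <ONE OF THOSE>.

reason(slot 3) = RD_PORT

[0] ALU needs rd=2 wr=1: ok; after: ALU=0 MUL=1 MEM=1 BR=1, R=3, W=1
[1] MUL needs rd=2 wr=1: ok; after: ALU=0 MUL=0 MEM=1 BR=1, R=1, W=0
[2] MUL needs rd=2 wr=1: FU; after: ALU=0 MUL=0 MEM=1 BR=1, R=1, W=0
[3] BR needs rd=2 wr=0: RD_PORT; after: ALU=0 MUL=0 MEM=1 BR=1, R=1, W=0
[4] MUL needs rd=2 wr=1: FU; after: ALU=0 MUL=0 MEM=1 BR=1, R=1, W=0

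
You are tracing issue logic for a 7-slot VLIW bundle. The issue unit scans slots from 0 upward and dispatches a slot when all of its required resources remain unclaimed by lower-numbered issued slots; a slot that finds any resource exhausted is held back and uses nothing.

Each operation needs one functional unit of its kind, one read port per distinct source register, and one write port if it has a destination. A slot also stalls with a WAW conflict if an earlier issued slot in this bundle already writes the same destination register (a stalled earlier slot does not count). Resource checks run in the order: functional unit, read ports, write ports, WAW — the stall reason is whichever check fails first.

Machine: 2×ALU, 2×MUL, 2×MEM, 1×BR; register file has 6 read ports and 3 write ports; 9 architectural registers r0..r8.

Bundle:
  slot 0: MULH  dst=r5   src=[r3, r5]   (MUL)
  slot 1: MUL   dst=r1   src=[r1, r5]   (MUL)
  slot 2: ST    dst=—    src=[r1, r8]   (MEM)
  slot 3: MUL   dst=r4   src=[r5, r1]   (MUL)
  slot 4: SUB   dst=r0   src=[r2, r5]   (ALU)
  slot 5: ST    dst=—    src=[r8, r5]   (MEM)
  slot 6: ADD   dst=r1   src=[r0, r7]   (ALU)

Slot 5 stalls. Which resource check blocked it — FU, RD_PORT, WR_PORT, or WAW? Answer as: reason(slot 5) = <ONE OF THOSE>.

reason(slot 5) = RD_PORT

(0) want 1×MUL +2rd +1wr — yes → AL2|MU1|ME2|BR1|rd4|wr2
(1) want 1×MUL +2rd +1wr — yes → AL2|MU0|ME2|BR1|rd2|wr1
(2) want 1×MEM +2rd +0wr — yes → AL2|MU0|ME1|BR1|rd0|wr1
(3) want 1×MUL +2rd +1wr — FU → AL2|MU0|ME1|BR1|rd0|wr1
(4) want 1×ALU +2rd +1wr — RD_PORT → AL2|MU0|ME1|BR1|rd0|wr1
(5) want 1×MEM +2rd +0wr — RD_PORT → AL2|MU0|ME1|BR1|rd0|wr1
(6) want 1×ALU +2rd +1wr — RD_PORT → AL2|MU0|ME1|BR1|rd0|wr1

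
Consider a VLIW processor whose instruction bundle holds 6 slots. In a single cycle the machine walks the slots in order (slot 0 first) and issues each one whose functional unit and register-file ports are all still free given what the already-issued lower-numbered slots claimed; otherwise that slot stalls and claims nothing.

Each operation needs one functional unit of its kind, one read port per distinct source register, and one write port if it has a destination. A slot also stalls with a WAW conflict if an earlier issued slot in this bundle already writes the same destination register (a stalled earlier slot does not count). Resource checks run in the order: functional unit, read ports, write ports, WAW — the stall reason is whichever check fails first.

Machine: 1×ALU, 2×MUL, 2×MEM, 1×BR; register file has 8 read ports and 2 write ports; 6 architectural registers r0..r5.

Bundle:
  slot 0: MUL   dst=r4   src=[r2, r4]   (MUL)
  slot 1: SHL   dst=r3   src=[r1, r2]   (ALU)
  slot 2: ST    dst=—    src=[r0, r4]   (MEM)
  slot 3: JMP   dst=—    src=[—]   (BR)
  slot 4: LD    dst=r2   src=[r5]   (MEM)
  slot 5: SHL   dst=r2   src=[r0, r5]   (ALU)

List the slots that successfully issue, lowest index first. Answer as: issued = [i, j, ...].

issued = [0, 1, 2, 3]

(0) want 1×MUL +2rd +1wr — yes → AL1|MU1|ME2|BR1|rd6|wr1
(1) want 1×ALU +2rd +1wr — yes → AL0|MU1|ME2|BR1|rd4|wr0
(2) want 1×MEM +2rd +0wr — yes → AL0|MU1|ME1|BR1|rd2|wr0
(3) want 1×BR +0rd +0wr — yes → AL0|MU1|ME1|BR0|rd2|wr0
(4) want 1×MEM +1rd +1wr — WR_PORT → AL0|MU1|ME1|BR0|rd2|wr0
(5) want 1×ALU +2rd +1wr — FU → AL0|MU1|ME1|BR0|rd2|wr0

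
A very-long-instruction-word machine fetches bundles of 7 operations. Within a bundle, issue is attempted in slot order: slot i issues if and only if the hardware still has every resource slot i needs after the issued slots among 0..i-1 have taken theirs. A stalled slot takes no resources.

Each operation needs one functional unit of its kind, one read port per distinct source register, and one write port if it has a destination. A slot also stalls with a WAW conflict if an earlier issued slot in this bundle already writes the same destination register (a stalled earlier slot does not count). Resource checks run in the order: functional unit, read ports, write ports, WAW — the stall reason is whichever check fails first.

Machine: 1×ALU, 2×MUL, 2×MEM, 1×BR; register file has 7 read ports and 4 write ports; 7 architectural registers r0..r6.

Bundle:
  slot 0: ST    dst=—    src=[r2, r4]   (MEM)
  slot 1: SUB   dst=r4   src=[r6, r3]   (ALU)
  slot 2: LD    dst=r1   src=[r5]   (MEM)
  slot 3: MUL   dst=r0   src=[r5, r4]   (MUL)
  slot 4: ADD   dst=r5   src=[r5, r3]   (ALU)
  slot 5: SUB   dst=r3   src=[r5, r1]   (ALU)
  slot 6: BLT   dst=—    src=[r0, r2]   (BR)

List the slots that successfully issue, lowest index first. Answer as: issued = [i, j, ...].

[0] MEM needs rd=2 wr=0: ok; after: ALU=1 MUL=2 MEM=1 BR=1, R=5, W=4
[1] ALU needs rd=2 wr=1: ok; after: ALU=0 MUL=2 MEM=1 BR=1, R=3, W=3
[2] MEM needs rd=1 wr=1: ok; after: ALU=0 MUL=2 MEM=0 BR=1, R=2, W=2
[3] MUL needs rd=2 wr=1: ok; after: ALU=0 MUL=1 MEM=0 BR=1, R=0, W=1
[4] ALU needs rd=2 wr=1: FU; after: ALU=0 MUL=1 MEM=0 BR=1, R=0, W=1
[5] ALU needs rd=2 wr=1: FU; after: ALU=0 MUL=1 MEM=0 BR=1, R=0, W=1
[6] BR needs rd=2 wr=0: RD_PORT; after: ALU=0 MUL=1 MEM=0 BR=1, R=0, W=1

issued = [0, 1, 2, 3]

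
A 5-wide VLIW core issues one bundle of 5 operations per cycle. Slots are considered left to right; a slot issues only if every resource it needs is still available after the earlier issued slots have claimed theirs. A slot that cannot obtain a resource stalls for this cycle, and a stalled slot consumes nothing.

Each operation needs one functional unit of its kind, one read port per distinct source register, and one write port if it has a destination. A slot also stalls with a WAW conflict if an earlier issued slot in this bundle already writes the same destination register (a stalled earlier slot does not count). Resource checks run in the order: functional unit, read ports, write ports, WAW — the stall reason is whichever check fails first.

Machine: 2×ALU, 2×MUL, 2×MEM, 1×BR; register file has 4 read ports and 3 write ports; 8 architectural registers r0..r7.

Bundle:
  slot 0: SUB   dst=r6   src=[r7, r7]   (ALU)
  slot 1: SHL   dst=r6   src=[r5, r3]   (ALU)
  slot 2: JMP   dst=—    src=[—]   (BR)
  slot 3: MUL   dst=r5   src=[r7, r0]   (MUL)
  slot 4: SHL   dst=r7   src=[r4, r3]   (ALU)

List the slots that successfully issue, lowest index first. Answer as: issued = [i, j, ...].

slot 0 (ALU): ISSUE — free A1,Mu2,Ld2,B1 rp3 wp2
slot 1 (ALU): stall WAW — free A1,Mu2,Ld2,B1 rp3 wp2
slot 2 (BR): ISSUE — free A1,Mu2,Ld2,B0 rp3 wp2
slot 3 (MUL): ISSUE — free A1,Mu1,Ld2,B0 rp1 wp1
slot 4 (ALU): stall RD_PORT — free A1,Mu1,Ld2,B0 rp1 wp1

issued = [0, 2, 3]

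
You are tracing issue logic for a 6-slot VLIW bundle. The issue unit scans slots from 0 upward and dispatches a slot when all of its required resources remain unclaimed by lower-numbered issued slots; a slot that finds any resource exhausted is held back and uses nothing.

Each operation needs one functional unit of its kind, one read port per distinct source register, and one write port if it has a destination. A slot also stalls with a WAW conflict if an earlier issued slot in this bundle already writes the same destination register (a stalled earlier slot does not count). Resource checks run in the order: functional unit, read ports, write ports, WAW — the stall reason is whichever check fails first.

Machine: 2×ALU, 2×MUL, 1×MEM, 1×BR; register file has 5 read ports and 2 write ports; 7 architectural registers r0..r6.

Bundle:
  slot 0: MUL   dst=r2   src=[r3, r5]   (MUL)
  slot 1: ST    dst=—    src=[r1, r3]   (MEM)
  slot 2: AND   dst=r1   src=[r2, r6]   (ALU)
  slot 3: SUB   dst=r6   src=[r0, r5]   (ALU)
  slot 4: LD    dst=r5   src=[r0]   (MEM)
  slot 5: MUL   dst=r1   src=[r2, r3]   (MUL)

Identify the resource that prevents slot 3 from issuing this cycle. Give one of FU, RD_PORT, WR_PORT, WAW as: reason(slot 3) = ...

  0. MUL→r2 ⇒ go  {2A/1Mu/1Ld/1B | 3r 1w}
  1. MEM ⇒ go  {2A/1Mu/0Ld/1B | 1r 1w}
  2. ALU→r1 ⇒ no(RD_PORT)  {2A/1Mu/0Ld/1B | 1r 1w}
  3. ALU→r6 ⇒ no(RD_PORT)  {2A/1Mu/0Ld/1B | 1r 1w}
  4. MEM→r5 ⇒ no(FU)  {2A/1Mu/0Ld/1B | 1r 1w}
  5. MUL→r1 ⇒ no(RD_PORT)  {2A/1Mu/0Ld/1B | 1r 1w}

reason(slot 3) = RD_PORT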